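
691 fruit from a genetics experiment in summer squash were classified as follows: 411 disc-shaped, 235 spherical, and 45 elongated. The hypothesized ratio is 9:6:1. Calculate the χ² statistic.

3.603

Total ratio parts = 16. Expected numbers out of 691:
  disc-shaped: 691 × 9/16 = 388.6875
  spherical: 691 × 6/16 = 259.125
  elongated: 691 × 1/16 = 43.1875
χ² = Σ (O − E)² / E
  disc-shaped: (411 − 388.6875)² / 388.6875 = 1.2808
  spherical: (235 − 259.125)² / 259.125 = 2.2461
  elongated: (45 − 43.1875)² / 43.1875 = 0.0761
χ² = 1.2808 + 2.2461 + 0.0761 = 3.603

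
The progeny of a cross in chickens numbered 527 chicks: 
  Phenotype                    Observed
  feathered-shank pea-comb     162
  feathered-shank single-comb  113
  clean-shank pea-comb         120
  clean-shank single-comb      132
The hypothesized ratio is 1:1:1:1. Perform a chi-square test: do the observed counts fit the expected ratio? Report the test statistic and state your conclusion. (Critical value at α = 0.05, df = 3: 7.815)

10.662; not consistent

Expected counts for N = 527 under a 1:1:1:1 ratio (total parts = 4):
  feathered-shank pea-comb: 527 × 1/4 = 131.75
  feathered-shank single-comb: 527 × 1/4 = 131.75
  clean-shank pea-comb: 527 × 1/4 = 131.75
  clean-shank single-comb: 527 × 1/4 = 131.75
χ² = Σ (O − E)² / E
  feathered-shank pea-comb: (162 − 131.75)² / 131.75 = 6.9454
  feathered-shank single-comb: (113 − 131.75)² / 131.75 = 2.6684
  clean-shank pea-comb: (120 − 131.75)² / 131.75 = 1.0479
  clean-shank single-comb: (132 − 131.75)² / 131.75 = 0.0005
χ² = 6.9454 + 2.6684 + 1.0479 + 0.0005 = 10.6622 ≈ 10.662
Degrees of freedom = 4 − 1 = 3; critical value at α = 0.05 is 7.815.
Since 10.662 > 7.815, we reject the null hypothesis — the data do not fit the 1:1:1:1 ratio.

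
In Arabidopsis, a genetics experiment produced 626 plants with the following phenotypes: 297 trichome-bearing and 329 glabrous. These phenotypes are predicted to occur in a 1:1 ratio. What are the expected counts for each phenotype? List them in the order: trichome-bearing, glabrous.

313, 313

Total ratio parts = 2. Expected numbers out of 626:
  trichome-bearing: 626 × 1/2 = 313
  glabrous: 626 × 1/2 = 313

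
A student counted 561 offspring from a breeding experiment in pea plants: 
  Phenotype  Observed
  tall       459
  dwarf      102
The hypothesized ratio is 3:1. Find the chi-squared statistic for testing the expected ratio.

13.909

Under the 3:1 hypothesis (Σ ratio = 4, N = 561):
  tall: 561 × 3/4 = 420.75
  dwarf: 561 × 1/4 = 140.25
χ² = Σ (O − E)² / E
  tall: (459 − 420.75)² / 420.75 = 3.4773
  dwarf: (102 − 140.25)² / 140.25 = 10.4318
χ² = 3.4773 + 10.4318 = 13.9091 ≈ 13.909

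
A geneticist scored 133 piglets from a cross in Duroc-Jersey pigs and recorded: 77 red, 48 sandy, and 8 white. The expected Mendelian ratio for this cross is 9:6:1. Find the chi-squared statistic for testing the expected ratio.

Expected counts for N = 133 under a 9:6:1 ratio (total parts = 16):
  red: 133 × 9/16 = 74.8125
  sandy: 133 × 6/16 = 49.875
  white: 133 × 1/16 = 8.3125
χ² = Σ (O − E)² / E
  red: (77 − 74.8125)² / 74.8125 = 0.0640
  sandy: (48 − 49.875)² / 49.875 = 0.0705
  white: (8 − 8.3125)² / 8.3125 = 0.0117
χ² = 0.0640 + 0.0705 + 0.0117 = 0.1462 ≈ 0.146

0.146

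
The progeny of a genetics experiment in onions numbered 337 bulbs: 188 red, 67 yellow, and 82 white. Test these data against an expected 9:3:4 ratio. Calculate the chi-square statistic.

0.303

Total ratio parts = 16. Expected numbers out of 337:
  red: 337 × 9/16 = 189.5625
  yellow: 337 × 3/16 = 63.1875
  white: 337 × 4/16 = 84.25
χ² = Σ (O − E)² / E
  red: (188 − 189.5625)² / 189.5625 = 0.0129
  yellow: (67 − 63.1875)² / 63.1875 = 0.2300
  white: (82 − 84.25)² / 84.25 = 0.0601
χ² = 0.0129 + 0.2300 + 0.0601 = 0.303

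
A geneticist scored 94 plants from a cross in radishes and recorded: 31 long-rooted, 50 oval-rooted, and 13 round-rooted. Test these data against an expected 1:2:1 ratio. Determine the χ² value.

7.277

Under the 1:2:1 hypothesis (Σ ratio = 4, N = 94):
  long-rooted: 94 × 1/4 = 23.5
  oval-rooted: 94 × 2/4 = 47
  round-rooted: 94 × 1/4 = 23.5
χ² = Σ (O − E)² / E
  long-rooted: (31 − 23.5)² / 23.5 = 2.3936
  oval-rooted: (50 − 47)² / 47 = 0.1915
  round-rooted: (13 − 23.5)² / 23.5 = 4.6915
χ² = 2.3936 + 0.1915 + 4.6915 = 7.2766 ≈ 7.277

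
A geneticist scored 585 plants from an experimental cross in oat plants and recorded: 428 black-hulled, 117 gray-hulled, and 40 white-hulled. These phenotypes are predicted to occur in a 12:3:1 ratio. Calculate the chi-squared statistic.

Expected counts for N = 585 under a 12:3:1 ratio (total parts = 16):
  black-hulled: 585 × 12/16 = 438.75
  gray-hulled: 585 × 3/16 = 109.6875
  white-hulled: 585 × 1/16 = 36.5625
χ² = Σ (O − E)² / E
  black-hulled: (428 − 438.75)² / 438.75 = 0.2634
  gray-hulled: (117 − 109.6875)² / 109.6875 = 0.4875
  white-hulled: (40 − 36.5625)² / 36.5625 = 0.3232
χ² = 0.2634 + 0.4875 + 0.3232 = 1.0741 ≈ 1.074

1.074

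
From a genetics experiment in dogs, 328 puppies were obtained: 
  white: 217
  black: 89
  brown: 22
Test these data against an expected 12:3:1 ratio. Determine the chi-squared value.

Under the 12:3:1 hypothesis (Σ ratio = 16, N = 328):
  white: 328 × 12/16 = 246
  black: 328 × 3/16 = 61.5
  brown: 328 × 1/16 = 20.5
χ² = Σ (O − E)² / E
  white: (217 − 246)² / 246 = 3.4187
  black: (89 − 61.5)² / 61.5 = 12.2967
  brown: (22 − 20.5)² / 20.5 = 0.1098
χ² = 3.4187 + 12.2967 + 0.1098 = 15.8252 ≈ 15.825

15.825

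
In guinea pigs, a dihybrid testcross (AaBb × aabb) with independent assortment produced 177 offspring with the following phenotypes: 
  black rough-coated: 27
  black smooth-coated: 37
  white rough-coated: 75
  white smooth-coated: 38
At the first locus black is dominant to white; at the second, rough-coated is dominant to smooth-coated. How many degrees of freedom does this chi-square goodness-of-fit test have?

A dihybrid testcross with independent assortment gives a 1:1:1:1 ratio.
A goodness-of-fit test with 4 phenotype classes has df = 4 − 1 = 3.

3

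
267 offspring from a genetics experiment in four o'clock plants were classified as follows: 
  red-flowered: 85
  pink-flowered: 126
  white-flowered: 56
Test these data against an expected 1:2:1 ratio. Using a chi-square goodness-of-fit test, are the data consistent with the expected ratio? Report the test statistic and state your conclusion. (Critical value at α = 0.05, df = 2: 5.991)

Expected counts for N = 267 under a 1:2:1 ratio (total parts = 4):
  red-flowered: 267 × 1/4 = 66.75
  pink-flowered: 267 × 2/4 = 133.5
  white-flowered: 267 × 1/4 = 66.75
χ² = Σ (O − E)² / E
  red-flowered: (85 − 66.75)² / 66.75 = 4.9897
  pink-flowered: (126 − 133.5)² / 133.5 = 0.4213
  white-flowered: (56 − 66.75)² / 66.75 = 1.7313
χ² = 4.9897 + 0.4213 + 1.7313 = 7.1423 ≈ 7.142
Degrees of freedom = 3 − 1 = 2; critical value at α = 0.05 is 5.991.
Since 7.142 > 5.991, we reject the null hypothesis — the data do not fit the 1:2:1 ratio.

7.142; not consistent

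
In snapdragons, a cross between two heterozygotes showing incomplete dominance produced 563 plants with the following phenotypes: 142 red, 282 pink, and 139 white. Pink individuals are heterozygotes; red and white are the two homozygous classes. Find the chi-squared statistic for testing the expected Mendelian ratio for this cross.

With incomplete dominance, a heterozygote × heterozygote cross gives a 1:2:1 phenotypic ratio.
Under the 1:2:1 hypothesis (Σ ratio = 4, N = 563):
  red: 563 × 1/4 = 140.75
  pink: 563 × 2/4 = 281.5
  white: 563 × 1/4 = 140.75
χ² = Σ (O − E)² / E
  red: (142 − 140.75)² / 140.75 = 0.0111
  pink: (282 − 281.5)² / 281.5 = 0.0009
  white: (139 − 140.75)² / 140.75 = 0.0218
χ² = 0.0111 + 0.0009 + 0.0218 = 0.0338 ≈ 0.034

0.034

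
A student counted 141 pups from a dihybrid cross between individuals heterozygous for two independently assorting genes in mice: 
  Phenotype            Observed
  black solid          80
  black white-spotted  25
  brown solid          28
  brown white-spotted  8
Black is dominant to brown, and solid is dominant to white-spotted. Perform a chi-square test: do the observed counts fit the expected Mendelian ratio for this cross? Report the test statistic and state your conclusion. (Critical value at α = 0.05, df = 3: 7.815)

0.251; consistent

A dihybrid F₂ with independent assortment and complete dominance at both loci gives a 9:3:3:1 phenotypic ratio.
The 9:3:3:1 ratio has 16 parts, so with N = 141 the expected counts are:
  black solid: 141 × 9/16 = 79.3125
  black white-spotted: 141 × 3/16 = 26.4375
  brown solid: 141 × 3/16 = 26.4375
  brown white-spotted: 141 × 1/16 = 8.8125
χ² = Σ (O − E)² / E
  black solid: (80 − 79.3125)² / 79.3125 = 0.0060
  black white-spotted: (25 − 26.4375)² / 26.4375 = 0.0782
  brown solid: (28 − 26.4375)² / 26.4375 = 0.0923
  brown white-spotted: (8 − 8.8125)² / 8.8125 = 0.0749
χ² = 0.0060 + 0.0782 + 0.0923 + 0.0749 = 0.2514 ≈ 0.251
Degrees of freedom = 4 − 1 = 3; critical value at α = 0.05 is 7.815.
Since 0.251 < 7.815, we fail to reject the null hypothesis — the data are consistent with the 9:3:3:1 ratio.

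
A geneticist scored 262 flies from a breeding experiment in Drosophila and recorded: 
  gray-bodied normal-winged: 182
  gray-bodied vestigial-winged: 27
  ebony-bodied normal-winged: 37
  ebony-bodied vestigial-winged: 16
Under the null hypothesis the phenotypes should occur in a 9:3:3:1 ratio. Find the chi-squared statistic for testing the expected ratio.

21.101

Expected counts for N = 262 under a 9:3:3:1 ratio (total parts = 16):
  gray-bodied normal-winged: 262 × 9/16 = 147.375
  gray-bodied vestigial-winged: 262 × 3/16 = 49.125
  ebony-bodied normal-winged: 262 × 3/16 = 49.125
  ebony-bodied vestigial-winged: 262 × 1/16 = 16.375
χ² = Σ (O − E)² / E
  gray-bodied normal-winged: (182 − 147.375)² / 147.375 = 8.1350
  gray-bodied vestigial-winged: (27 − 49.125)² / 49.125 = 9.9647
  ebony-bodied normal-winged: (37 − 49.125)² / 49.125 = 2.9927
  ebony-bodied vestigial-winged: (16 − 16.375)² / 16.375 = 0.0086
χ² = 8.1350 + 9.9647 + 2.9927 + 0.0086 = 21.101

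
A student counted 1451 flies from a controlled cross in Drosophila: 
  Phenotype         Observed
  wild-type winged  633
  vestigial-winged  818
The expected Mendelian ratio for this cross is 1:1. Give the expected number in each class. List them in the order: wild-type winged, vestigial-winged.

Under the 1:1 hypothesis (Σ ratio = 2, N = 1451):
  wild-type winged: 1451 × 1/2 = 725.5
  vestigial-winged: 1451 × 1/2 = 725.5

725.5, 725.5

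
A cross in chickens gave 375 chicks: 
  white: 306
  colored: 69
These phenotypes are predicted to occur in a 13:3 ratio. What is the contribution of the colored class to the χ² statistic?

0.025

Expected counts for N = 375 under a 13:3 ratio (total parts = 16):
  white: 375 × 13/16 = 304.6875
  colored: 375 × 3/16 = 70.3125
Contribution of colored: (69 − 70.3125)² / 70.3125 = 0.0245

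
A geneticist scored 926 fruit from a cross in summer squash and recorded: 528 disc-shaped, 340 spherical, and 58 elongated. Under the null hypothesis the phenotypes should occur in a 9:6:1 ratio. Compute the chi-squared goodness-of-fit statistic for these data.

Expected counts for N = 926 under a 9:6:1 ratio (total parts = 16):
  disc-shaped: 926 × 9/16 = 520.875
  spherical: 926 × 6/16 = 347.25
  elongated: 926 × 1/16 = 57.875
χ² = Σ (O − E)² / E
  disc-shaped: (528 − 520.875)² / 520.875 = 0.0975
  spherical: (340 − 347.25)² / 347.25 = 0.1514
  elongated: (58 − 57.875)² / 57.875 = 0.0003
χ² = 0.0975 + 0.1514 + 0.0003 = 0.2492 ≈ 0.249

0.249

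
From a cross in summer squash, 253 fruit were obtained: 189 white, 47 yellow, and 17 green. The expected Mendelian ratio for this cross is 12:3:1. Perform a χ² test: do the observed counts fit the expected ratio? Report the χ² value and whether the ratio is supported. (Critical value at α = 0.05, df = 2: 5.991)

0.096; consistent

Under the 12:3:1 hypothesis (Σ ratio = 16, N = 253):
  white: 253 × 12/16 = 189.75
  yellow: 253 × 3/16 = 47.4375
  green: 253 × 1/16 = 15.8125
χ² = Σ (O − E)² / E
  white: (189 − 189.75)² / 189.75 = 0.0030
  yellow: (47 − 47.4375)² / 47.4375 = 0.0040
  green: (17 − 15.8125)² / 15.8125 = 0.0892
χ² = 0.0030 + 0.0040 + 0.0892 = 0.0962 ≈ 0.096
Degrees of freedom = 3 − 1 = 2; critical value at α = 0.05 is 5.991.
Since 0.096 < 5.991, we fail to reject the null hypothesis — the data are consistent with the 12:3:1 ratio.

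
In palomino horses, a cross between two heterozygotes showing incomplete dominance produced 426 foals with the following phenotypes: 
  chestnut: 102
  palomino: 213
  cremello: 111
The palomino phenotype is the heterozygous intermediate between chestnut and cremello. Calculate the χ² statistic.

With incomplete dominance, a heterozygote × heterozygote cross gives a 1:2:1 phenotypic ratio.
Total ratio parts = 4. Expected numbers out of 426:
  chestnut: 426 × 1/4 = 106.5
  palomino: 426 × 2/4 = 213
  cremello: 426 × 1/4 = 106.5
χ² = Σ (O − E)² / E
  chestnut: (102 − 106.5)² / 106.5 = 0.1901
  palomino: (213 − 213)² / 213 = 0.0000
  cremello: (111 − 106.5)² / 106.5 = 0.1901
χ² = 0.1901 + 0.0000 + 0.1901 = 0.3802 ≈ 0.380

0.380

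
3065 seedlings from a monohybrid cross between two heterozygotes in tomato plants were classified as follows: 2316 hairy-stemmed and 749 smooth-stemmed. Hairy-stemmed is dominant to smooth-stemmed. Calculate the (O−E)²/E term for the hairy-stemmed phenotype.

0.129

For a monohybrid cross between heterozygotes with complete dominance, the expected phenotypic ratio is 3:1.
Under the 3:1 hypothesis (Σ ratio = 4, N = 3065):
  hairy-stemmed: 3065 × 3/4 = 2298.75
  smooth-stemmed: 3065 × 1/4 = 766.25
Contribution of hairy-stemmed: (2316 − 2298.75)² / 2298.75 = 0.1294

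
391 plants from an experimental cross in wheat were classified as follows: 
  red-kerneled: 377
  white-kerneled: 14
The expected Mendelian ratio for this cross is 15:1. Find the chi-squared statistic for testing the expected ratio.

Total ratio parts = 16. Expected numbers out of 391:
  red-kerneled: 391 × 15/16 = 366.5625
  white-kerneled: 391 × 1/16 = 24.4375
χ² = Σ (O − E)² / E
  red-kerneled: (377 − 366.5625)² / 366.5625 = 0.2972
  white-kerneled: (14 − 24.4375)² / 24.4375 = 4.4580
χ² = 0.2972 + 4.4580 = 4.7552 ≈ 4.755

4.755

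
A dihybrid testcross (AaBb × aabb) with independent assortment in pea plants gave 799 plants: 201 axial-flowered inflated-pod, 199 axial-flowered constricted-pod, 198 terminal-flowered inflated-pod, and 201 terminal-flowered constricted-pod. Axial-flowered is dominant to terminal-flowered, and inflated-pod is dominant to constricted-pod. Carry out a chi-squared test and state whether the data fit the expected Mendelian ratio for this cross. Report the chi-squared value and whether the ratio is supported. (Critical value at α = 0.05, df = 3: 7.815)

0.034; consistent

A dihybrid testcross with independent assortment gives a 1:1:1:1 ratio.
Expected counts for N = 799 under a 1:1:1:1 ratio (total parts = 4):
  axial-flowered inflated-pod: 799 × 1/4 = 199.75
  axial-flowered constricted-pod: 799 × 1/4 = 199.75
  terminal-flowered inflated-pod: 799 × 1/4 = 199.75
  terminal-flowered constricted-pod: 799 × 1/4 = 199.75
χ² = Σ (O − E)² / E
  axial-flowered inflated-pod: (201 − 199.75)² / 199.75 = 0.0078
  axial-flowered constricted-pod: (199 − 199.75)² / 199.75 = 0.0028
  terminal-flowered inflated-pod: (198 − 199.75)² / 199.75 = 0.0153
  terminal-flowered constricted-pod: (201 − 199.75)² / 199.75 = 0.0078
χ² = 0.0078 + 0.0028 + 0.0153 + 0.0078 = 0.0337 ≈ 0.034
Degrees of freedom = 4 − 1 = 3; critical value at α = 0.05 is 7.815.
Since 0.034 < 7.815, we fail to reject the null hypothesis — the data are consistent with the 1:1:1:1 ratio.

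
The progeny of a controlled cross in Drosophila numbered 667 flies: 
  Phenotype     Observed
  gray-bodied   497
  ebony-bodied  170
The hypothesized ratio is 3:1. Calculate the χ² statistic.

0.084

The 3:1 ratio has 4 parts, so with N = 667 the expected counts are:
  gray-bodied: 667 × 3/4 = 500.25
  ebony-bodied: 667 × 1/4 = 166.75
χ² = Σ (O − E)² / E
  gray-bodied: (497 − 500.25)² / 500.25 = 0.0211
  ebony-bodied: (170 − 166.75)² / 166.75 = 0.0633
χ² = 0.0211 + 0.0633 = 0.0844 ≈ 0.084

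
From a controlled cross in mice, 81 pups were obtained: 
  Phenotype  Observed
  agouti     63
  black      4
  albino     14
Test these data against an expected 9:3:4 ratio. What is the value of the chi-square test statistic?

16.844

The 9:3:4 ratio has 16 parts, so with N = 81 the expected counts are:
  agouti: 81 × 9/16 = 45.5625
  black: 81 × 3/16 = 15.1875
  albino: 81 × 4/16 = 20.25
χ² = Σ (O − E)² / E
  agouti: (63 − 45.5625)² / 45.5625 = 6.6736
  black: (4 − 15.1875)² / 15.1875 = 8.2410
  albino: (14 − 20.25)² / 20.25 = 1.9290
χ² = 6.6736 + 8.2410 + 1.9290 = 16.8436 ≈ 16.844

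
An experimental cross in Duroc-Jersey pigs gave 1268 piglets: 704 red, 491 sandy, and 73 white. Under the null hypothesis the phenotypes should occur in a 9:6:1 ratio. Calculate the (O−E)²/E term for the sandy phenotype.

0.505

Total ratio parts = 16. Expected numbers out of 1268:
  red: 1268 × 9/16 = 713.25
  sandy: 1268 × 6/16 = 475.5
  white: 1268 × 1/16 = 79.25
Contribution of sandy: (491 − 475.5)² / 475.5 = 0.5053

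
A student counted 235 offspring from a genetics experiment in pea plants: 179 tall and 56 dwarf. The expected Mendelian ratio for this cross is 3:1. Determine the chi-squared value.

Expected counts for N = 235 under a 3:1 ratio (total parts = 4):
  tall: 235 × 3/4 = 176.25
  dwarf: 235 × 1/4 = 58.75
χ² = Σ (O − E)² / E
  tall: (179 − 176.25)² / 176.25 = 0.0429
  dwarf: (56 − 58.75)² / 58.75 = 0.1287
χ² = 0.0429 + 0.1287 = 0.1716 ≈ 0.172

0.172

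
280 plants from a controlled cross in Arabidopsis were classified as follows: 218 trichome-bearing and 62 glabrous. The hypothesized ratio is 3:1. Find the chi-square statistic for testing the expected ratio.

1.219

Under the 3:1 hypothesis (Σ ratio = 4, N = 280):
  trichome-bearing: 280 × 3/4 = 210
  glabrous: 280 × 1/4 = 70
χ² = Σ (O − E)² / E
  trichome-bearing: (218 − 210)² / 210 = 0.3048
  glabrous: (62 − 70)² / 70 = 0.9143
χ² = 0.3048 + 0.9143 = 1.2191 ≈ 1.219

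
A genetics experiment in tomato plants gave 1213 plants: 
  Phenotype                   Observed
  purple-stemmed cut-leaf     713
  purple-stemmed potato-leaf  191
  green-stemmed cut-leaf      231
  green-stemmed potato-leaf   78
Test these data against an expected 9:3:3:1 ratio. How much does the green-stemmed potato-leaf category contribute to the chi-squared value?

0.063

The 9:3:3:1 ratio has 16 parts, so with N = 1213 the expected counts are:
  purple-stemmed cut-leaf: 1213 × 9/16 = 682.3125
  purple-stemmed potato-leaf: 1213 × 3/16 = 227.4375
  green-stemmed cut-leaf: 1213 × 3/16 = 227.4375
  green-stemmed potato-leaf: 1213 × 1/16 = 75.8125
Contribution of green-stemmed potato-leaf: (78 − 75.8125)² / 75.8125 = 0.0631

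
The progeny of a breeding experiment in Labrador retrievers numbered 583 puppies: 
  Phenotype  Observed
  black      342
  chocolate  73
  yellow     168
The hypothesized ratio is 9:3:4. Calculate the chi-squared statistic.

16.062

Expected counts for N = 583 under a 9:3:4 ratio (total parts = 16):
  black: 583 × 9/16 = 327.9375
  chocolate: 583 × 3/16 = 109.3125
  yellow: 583 × 4/16 = 145.75
χ² = Σ (O − E)² / E
  black: (342 − 327.9375)² / 327.9375 = 0.6030
  chocolate: (73 − 109.3125)² / 109.3125 = 12.0626
  yellow: (168 − 145.75)² / 145.75 = 3.3967
χ² = 0.6030 + 12.0626 + 3.3967 = 16.0623 ≈ 16.062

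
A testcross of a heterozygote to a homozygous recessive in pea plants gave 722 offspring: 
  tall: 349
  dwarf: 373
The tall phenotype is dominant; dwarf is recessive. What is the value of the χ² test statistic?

0.798

A testcross of a heterozygote (Aa × aa) gives a 1:1 phenotypic ratio.
Under the 1:1 hypothesis (Σ ratio = 2, N = 722):
  tall: 722 × 1/2 = 361
  dwarf: 722 × 1/2 = 361
χ² = Σ (O − E)² / E
  tall: (349 − 361)² / 361 = 0.3989
  dwarf: (373 − 361)² / 361 = 0.3989
χ² = 0.3989 + 0.3989 = 0.7978 ≈ 0.798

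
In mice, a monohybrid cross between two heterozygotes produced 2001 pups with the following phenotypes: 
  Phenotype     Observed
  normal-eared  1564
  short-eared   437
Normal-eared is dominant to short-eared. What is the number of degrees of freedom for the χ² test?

For a monohybrid cross between heterozygotes with complete dominance, the expected phenotypic ratio is 3:1.
A goodness-of-fit test with 2 phenotype classes has df = 2 − 1 = 1.

1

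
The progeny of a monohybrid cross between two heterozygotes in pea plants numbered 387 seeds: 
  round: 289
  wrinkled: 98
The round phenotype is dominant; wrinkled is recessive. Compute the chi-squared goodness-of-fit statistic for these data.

0.022

For a monohybrid cross between heterozygotes with complete dominance, the expected phenotypic ratio is 3:1.
Under the 3:1 hypothesis (Σ ratio = 4, N = 387):
  round: 387 × 3/4 = 290.25
  wrinkled: 387 × 1/4 = 96.75
χ² = Σ (O − E)² / E
  round: (289 − 290.25)² / 290.25 = 0.0054
  wrinkled: (98 − 96.75)² / 96.75 = 0.0161
χ² = 0.0054 + 0.0161 = 0.0215 ≈ 0.022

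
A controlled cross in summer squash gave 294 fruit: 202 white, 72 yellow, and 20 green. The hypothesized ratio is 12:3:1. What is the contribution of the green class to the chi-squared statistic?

0.144

The 12:3:1 ratio has 16 parts, so with N = 294 the expected counts are:
  white: 294 × 12/16 = 220.5
  yellow: 294 × 3/16 = 55.125
  green: 294 × 1/16 = 18.375
Contribution of green: (20 − 18.375)² / 18.375 = 0.1437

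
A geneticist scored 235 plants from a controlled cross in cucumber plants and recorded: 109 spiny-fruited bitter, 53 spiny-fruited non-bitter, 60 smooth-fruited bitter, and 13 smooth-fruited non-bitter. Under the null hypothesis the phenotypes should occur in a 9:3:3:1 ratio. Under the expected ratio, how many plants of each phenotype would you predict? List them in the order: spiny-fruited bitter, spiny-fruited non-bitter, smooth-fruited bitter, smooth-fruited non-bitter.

132.1875, 44.0625, 44.0625, 14.6875

Under the 9:3:3:1 hypothesis (Σ ratio = 16, N = 235):
  spiny-fruited bitter: 235 × 9/16 = 132.1875
  spiny-fruited non-bitter: 235 × 3/16 = 44.0625
  smooth-fruited bitter: 235 × 3/16 = 44.0625
  smooth-fruited non-bitter: 235 × 1/16 = 14.6875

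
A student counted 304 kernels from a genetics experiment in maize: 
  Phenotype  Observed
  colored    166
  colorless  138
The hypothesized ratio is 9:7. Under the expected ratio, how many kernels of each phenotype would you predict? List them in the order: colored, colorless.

Under the 9:7 hypothesis (Σ ratio = 16, N = 304):
  colored: 304 × 9/16 = 171
  colorless: 304 × 7/16 = 133

171, 133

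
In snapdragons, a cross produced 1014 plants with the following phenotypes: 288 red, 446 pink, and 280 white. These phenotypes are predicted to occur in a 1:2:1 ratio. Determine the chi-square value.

The 1:2:1 ratio has 4 parts, so with N = 1014 the expected counts are:
  red: 1014 × 1/4 = 253.5
  pink: 1014 × 2/4 = 507
  white: 1014 × 1/4 = 253.5
χ² = Σ (O − E)² / E
  red: (288 − 253.5)² / 253.5 = 4.6953
  pink: (446 − 507)² / 507 = 7.3393
  white: (280 − 253.5)² / 253.5 = 2.7702
χ² = 4.6953 + 7.3393 + 2.7702 = 14.8048 ≈ 14.805

14.805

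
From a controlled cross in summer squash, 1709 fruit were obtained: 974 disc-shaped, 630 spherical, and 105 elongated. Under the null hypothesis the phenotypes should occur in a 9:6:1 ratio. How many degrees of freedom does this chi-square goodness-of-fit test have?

2

A goodness-of-fit test with 3 phenotype classes has df = 3 − 1 = 2.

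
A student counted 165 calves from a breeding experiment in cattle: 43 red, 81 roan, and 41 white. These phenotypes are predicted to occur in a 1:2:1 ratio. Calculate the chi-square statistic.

0.103

The 1:2:1 ratio has 4 parts, so with N = 165 the expected counts are:
  red: 165 × 1/4 = 41.25
  roan: 165 × 2/4 = 82.5
  white: 165 × 1/4 = 41.25
χ² = Σ (O − E)² / E
  red: (43 − 41.25)² / 41.25 = 0.0742
  roan: (81 − 82.5)² / 82.5 = 0.0273
  white: (41 − 41.25)² / 41.25 = 0.0015
χ² = 0.0742 + 0.0273 + 0.0015 = 0.103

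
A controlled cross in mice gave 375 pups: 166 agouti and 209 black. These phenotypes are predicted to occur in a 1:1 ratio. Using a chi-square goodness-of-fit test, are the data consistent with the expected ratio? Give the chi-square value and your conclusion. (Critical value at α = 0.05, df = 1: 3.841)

The 1:1 ratio has 2 parts, so with N = 375 the expected counts are:
  agouti: 375 × 1/2 = 187.5
  black: 375 × 1/2 = 187.5
χ² = Σ (O − E)² / E
  agouti: (166 − 187.5)² / 187.5 = 2.4653
  black: (209 − 187.5)² / 187.5 = 2.4653
χ² = 2.4653 + 2.4653 = 4.9306 ≈ 4.931
Degrees of freedom = 2 − 1 = 1; critical value at α = 0.05 is 3.841.
Since 4.931 > 3.841, we reject the null hypothesis — the data do not fit the 1:1 ratio.

4.931; not consistent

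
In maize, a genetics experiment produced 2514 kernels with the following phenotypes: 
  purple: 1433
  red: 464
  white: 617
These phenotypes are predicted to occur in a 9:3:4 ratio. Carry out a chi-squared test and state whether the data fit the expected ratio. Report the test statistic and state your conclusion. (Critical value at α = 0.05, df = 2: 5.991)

Expected counts for N = 2514 under a 9:3:4 ratio (total parts = 16):
  purple: 2514 × 9/16 = 1414.125
  red: 2514 × 3/16 = 471.375
  white: 2514 × 4/16 = 628.5
χ² = Σ (O − E)² / E
  purple: (1433 − 1414.125)² / 1414.125 = 0.2519
  red: (464 − 471.375)² / 471.375 = 0.1154
  white: (617 − 628.5)² / 628.5 = 0.2104
χ² = 0.2519 + 0.1154 + 0.2104 = 0.5777 ≈ 0.578
Degrees of freedom = 3 − 1 = 2; critical value at α = 0.05 is 5.991.
Since 0.578 < 5.991, we fail to reject the null hypothesis — the data are consistent with the 9:3:4 ratio.

0.578; consistent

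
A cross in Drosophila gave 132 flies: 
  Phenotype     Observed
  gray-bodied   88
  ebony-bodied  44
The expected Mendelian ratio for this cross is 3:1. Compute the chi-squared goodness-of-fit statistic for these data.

4.889

Expected counts for N = 132 under a 3:1 ratio (total parts = 4):
  gray-bodied: 132 × 3/4 = 99
  ebony-bodied: 132 × 1/4 = 33
χ² = Σ (O − E)² / E
  gray-bodied: (88 − 99)² / 99 = 1.2222
  ebony-bodied: (44 − 33)² / 33 = 3.6667
χ² = 1.2222 + 3.6667 = 4.8889 ≈ 4.889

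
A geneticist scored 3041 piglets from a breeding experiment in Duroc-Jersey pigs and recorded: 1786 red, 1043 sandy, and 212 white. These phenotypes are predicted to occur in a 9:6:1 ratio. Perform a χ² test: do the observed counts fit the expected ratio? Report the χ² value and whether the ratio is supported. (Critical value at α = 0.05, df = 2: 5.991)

The 9:6:1 ratio has 16 parts, so with N = 3041 the expected counts are:
  red: 3041 × 9/16 = 1710.5625
  sandy: 3041 × 6/16 = 1140.375
  white: 3041 × 1/16 = 190.0625
χ² = Σ (O − E)² / E
  red: (1786 − 1710.5625)² / 1710.5625 = 3.3269
  sandy: (1043 − 1140.375)² / 1140.375 = 8.3147
  white: (212 − 190.0625)² / 190.0625 = 2.5321
χ² = 3.3269 + 8.3147 + 2.5321 = 14.1737 ≈ 14.174
Degrees of freedom = 3 − 1 = 2; critical value at α = 0.05 is 5.991.
Since 14.174 > 5.991, we reject the null hypothesis — the data do not fit the 9:6:1 ratio.

14.174; not consistent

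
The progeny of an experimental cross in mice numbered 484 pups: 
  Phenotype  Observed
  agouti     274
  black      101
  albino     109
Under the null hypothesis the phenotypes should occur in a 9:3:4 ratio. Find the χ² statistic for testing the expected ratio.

2.359

Under the 9:3:4 hypothesis (Σ ratio = 16, N = 484):
  agouti: 484 × 9/16 = 272.25
  black: 484 × 3/16 = 90.75
  albino: 484 × 4/16 = 121
χ² = Σ (O − E)² / E
  agouti: (274 − 272.25)² / 272.25 = 0.0112
  black: (101 − 90.75)² / 90.75 = 1.1577
  albino: (109 − 121)² / 121 = 1.1901
χ² = 0.0112 + 1.1577 + 1.1901 = 2.359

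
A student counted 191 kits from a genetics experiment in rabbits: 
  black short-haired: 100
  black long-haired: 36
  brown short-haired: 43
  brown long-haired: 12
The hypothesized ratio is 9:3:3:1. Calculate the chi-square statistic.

Under the 9:3:3:1 hypothesis (Σ ratio = 16, N = 191):
  black short-haired: 191 × 9/16 = 107.4375
  black long-haired: 191 × 3/16 = 35.8125
  brown short-haired: 191 × 3/16 = 35.8125
  brown long-haired: 191 × 1/16 = 11.9375
χ² = Σ (O − E)² / E
  black short-haired: (100 − 107.4375)² / 107.4375 = 0.5149
  black long-haired: (36 − 35.8125)² / 35.8125 = 0.0010
  brown short-haired: (43 − 35.8125)² / 35.8125 = 1.4425
  brown long-haired: (12 − 11.9375)² / 11.9375 = 0.0003
χ² = 0.5149 + 0.0010 + 1.4425 + 0.0003 = 1.9587 ≈ 1.959

1.959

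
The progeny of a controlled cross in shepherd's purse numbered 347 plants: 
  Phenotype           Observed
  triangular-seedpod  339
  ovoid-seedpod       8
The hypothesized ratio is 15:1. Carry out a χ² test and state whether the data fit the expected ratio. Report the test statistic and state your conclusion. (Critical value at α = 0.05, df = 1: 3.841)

9.214; not consistent

Under the 15:1 hypothesis (Σ ratio = 16, N = 347):
  triangular-seedpod: 347 × 15/16 = 325.3125
  ovoid-seedpod: 347 × 1/16 = 21.6875
χ² = Σ (O − E)² / E
  triangular-seedpod: (339 − 325.3125)² / 325.3125 = 0.5759
  ovoid-seedpod: (8 − 21.6875)² / 21.6875 = 8.6385
χ² = 0.5759 + 8.6385 = 9.2144 ≈ 9.214
Degrees of freedom = 2 − 1 = 1; critical value at α = 0.05 is 3.841.
Since 9.214 > 3.841, we reject the null hypothesis — the data do not fit the 15:1 ratio.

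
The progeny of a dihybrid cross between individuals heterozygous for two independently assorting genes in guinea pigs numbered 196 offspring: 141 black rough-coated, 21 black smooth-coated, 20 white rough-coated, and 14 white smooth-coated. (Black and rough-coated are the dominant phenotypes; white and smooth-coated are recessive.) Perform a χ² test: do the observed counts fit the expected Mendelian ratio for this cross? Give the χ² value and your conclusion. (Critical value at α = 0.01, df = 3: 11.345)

A dihybrid F₂ with independent assortment and complete dominance at both loci gives a 9:3:3:1 phenotypic ratio.
Under the 9:3:3:1 hypothesis (Σ ratio = 16, N = 196):
  black rough-coated: 196 × 9/16 = 110.25
  black smooth-coated: 196 × 3/16 = 36.75
  white rough-coated: 196 × 3/16 = 36.75
  white smooth-coated: 196 × 1/16 = 12.25
χ² = Σ (O − E)² / E
  black rough-coated: (141 − 110.25)² / 110.25 = 8.5765
  black smooth-coated: (21 − 36.75)² / 36.75 = 6.7500
  white rough-coated: (20 − 36.75)² / 36.75 = 7.6344
  white smooth-coated: (14 − 12.25)² / 12.25 = 0.2500
χ² = 8.5765 + 6.7500 + 7.6344 + 0.2500 = 23.2109 ≈ 23.211
Degrees of freedom = 4 − 1 = 3; critical value at α = 0.01 is 11.345.
Since 23.211 > 11.345, we reject the null hypothesis — the data do not fit the 9:3:3:1 ratio.

23.211; not consistent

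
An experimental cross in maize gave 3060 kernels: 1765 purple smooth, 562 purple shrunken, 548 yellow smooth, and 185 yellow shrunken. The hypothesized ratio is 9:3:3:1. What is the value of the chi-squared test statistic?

2.713

The 9:3:3:1 ratio has 16 parts, so with N = 3060 the expected counts are:
  purple smooth: 3060 × 9/16 = 1721.25
  purple shrunken: 3060 × 3/16 = 573.75
  yellow smooth: 3060 × 3/16 = 573.75
  yellow shrunken: 3060 × 1/16 = 191.25
χ² = Σ (O − E)² / E
  purple smooth: (1765 − 1721.25)² / 1721.25 = 1.1120
  purple shrunken: (562 − 573.75)² / 573.75 = 0.2406
  yellow smooth: (548 − 573.75)² / 573.75 = 1.1557
  yellow shrunken: (185 − 191.25)² / 191.25 = 0.2042
χ² = 1.1120 + 0.2406 + 1.1557 + 0.2042 = 2.7125 ≈ 2.713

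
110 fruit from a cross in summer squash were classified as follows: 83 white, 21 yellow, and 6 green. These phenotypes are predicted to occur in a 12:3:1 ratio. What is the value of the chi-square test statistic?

0.121

The 12:3:1 ratio has 16 parts, so with N = 110 the expected counts are:
  white: 110 × 12/16 = 82.5
  yellow: 110 × 3/16 = 20.625
  green: 110 × 1/16 = 6.875
χ² = Σ (O − E)² / E
  white: (83 − 82.5)² / 82.5 = 0.0030
  yellow: (21 − 20.625)² / 20.625 = 0.0068
  green: (6 − 6.875)² / 6.875 = 0.1114
χ² = 0.0030 + 0.0068 + 0.1114 = 0.1212 ≈ 0.121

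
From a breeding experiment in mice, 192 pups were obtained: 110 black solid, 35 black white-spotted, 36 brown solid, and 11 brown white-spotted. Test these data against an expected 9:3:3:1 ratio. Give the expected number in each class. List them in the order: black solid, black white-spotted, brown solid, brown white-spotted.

108, 36, 36, 12

Total ratio parts = 16. Expected numbers out of 192:
  black solid: 192 × 9/16 = 108
  black white-spotted: 192 × 3/16 = 36
  brown solid: 192 × 3/16 = 36
  brown white-spotted: 192 × 1/16 = 12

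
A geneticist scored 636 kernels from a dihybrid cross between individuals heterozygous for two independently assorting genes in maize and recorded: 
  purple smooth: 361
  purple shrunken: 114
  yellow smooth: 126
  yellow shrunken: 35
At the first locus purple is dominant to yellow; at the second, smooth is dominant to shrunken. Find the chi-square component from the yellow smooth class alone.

A dihybrid F₂ with independent assortment and complete dominance at both loci gives a 9:3:3:1 phenotypic ratio.
Under the 9:3:3:1 hypothesis (Σ ratio = 16, N = 636):
  purple smooth: 636 × 9/16 = 357.75
  purple shrunken: 636 × 3/16 = 119.25
  yellow smooth: 636 × 3/16 = 119.25
  yellow shrunken: 636 × 1/16 = 39.75
Contribution of yellow smooth: (126 − 119.25)² / 119.25 = 0.3821

0.382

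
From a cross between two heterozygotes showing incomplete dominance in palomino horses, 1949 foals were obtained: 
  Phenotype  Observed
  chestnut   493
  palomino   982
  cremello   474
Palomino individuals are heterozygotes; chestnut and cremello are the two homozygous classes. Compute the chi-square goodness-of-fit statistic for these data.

0.486

With incomplete dominance, a heterozygote × heterozygote cross gives a 1:2:1 phenotypic ratio.
Under the 1:2:1 hypothesis (Σ ratio = 4, N = 1949):
  chestnut: 1949 × 1/4 = 487.25
  palomino: 1949 × 2/4 = 974.5
  cremello: 1949 × 1/4 = 487.25
χ² = Σ (O − E)² / E
  chestnut: (493 − 487.25)² / 487.25 = 0.0679
  palomino: (982 − 974.5)² / 974.5 = 0.0577
  cremello: (474 − 487.25)² / 487.25 = 0.3603
χ² = 0.0679 + 0.0577 + 0.3603 = 0.4859 ≈ 0.486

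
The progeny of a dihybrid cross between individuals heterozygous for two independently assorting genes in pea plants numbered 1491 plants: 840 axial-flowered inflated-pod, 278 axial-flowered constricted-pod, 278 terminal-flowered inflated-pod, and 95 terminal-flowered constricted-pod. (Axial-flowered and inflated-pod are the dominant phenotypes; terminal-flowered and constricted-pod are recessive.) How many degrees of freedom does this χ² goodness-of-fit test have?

A dihybrid F₂ with independent assortment and complete dominance at both loci gives a 9:3:3:1 phenotypic ratio.
A goodness-of-fit test with 4 phenotype classes has df = 4 − 1 = 3.

3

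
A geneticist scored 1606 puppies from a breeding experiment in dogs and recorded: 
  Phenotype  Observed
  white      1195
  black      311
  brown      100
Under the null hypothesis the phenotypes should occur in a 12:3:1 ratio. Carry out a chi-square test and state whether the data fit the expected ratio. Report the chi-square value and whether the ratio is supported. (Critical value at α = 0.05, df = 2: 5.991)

0.400; consistent

The 12:3:1 ratio has 16 parts, so with N = 1606 the expected counts are:
  white: 1606 × 12/16 = 1204.5
  black: 1606 × 3/16 = 301.125
  brown: 1606 × 1/16 = 100.375
χ² = Σ (O − E)² / E
  white: (1195 − 1204.5)² / 1204.5 = 0.0749
  black: (311 − 301.125)² / 301.125 = 0.3238
  brown: (100 − 100.375)² / 100.375 = 0.0014
χ² = 0.0749 + 0.3238 + 0.0014 = 0.4001 ≈ 0.400
Degrees of freedom = 3 − 1 = 2; critical value at α = 0.05 is 5.991.
Since 0.400 < 5.991, we fail to reject the null hypothesis — the data are consistent with the 12:3:1 ratio.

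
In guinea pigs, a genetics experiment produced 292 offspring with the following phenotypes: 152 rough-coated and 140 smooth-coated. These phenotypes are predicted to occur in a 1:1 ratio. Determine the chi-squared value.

Expected counts for N = 292 under a 1:1 ratio (total parts = 2):
  rough-coated: 292 × 1/2 = 146
  smooth-coated: 292 × 1/2 = 146
χ² = Σ (O − E)² / E
  rough-coated: (152 − 146)² / 146 = 0.2466
  smooth-coated: (140 − 146)² / 146 = 0.2466
χ² = 0.2466 + 0.2466 = 0.4932 ≈ 0.493

0.493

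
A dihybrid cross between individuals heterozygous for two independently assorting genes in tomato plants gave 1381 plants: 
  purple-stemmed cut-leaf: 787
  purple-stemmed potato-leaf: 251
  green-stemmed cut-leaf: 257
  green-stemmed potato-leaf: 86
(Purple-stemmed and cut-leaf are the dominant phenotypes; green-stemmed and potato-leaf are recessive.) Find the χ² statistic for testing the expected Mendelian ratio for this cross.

0.393

A dihybrid F₂ with independent assortment and complete dominance at both loci gives a 9:3:3:1 phenotypic ratio.
Expected counts for N = 1381 under a 9:3:3:1 ratio (total parts = 16):
  purple-stemmed cut-leaf: 1381 × 9/16 = 776.8125
  purple-stemmed potato-leaf: 1381 × 3/16 = 258.9375
  green-stemmed cut-leaf: 1381 × 3/16 = 258.9375
  green-stemmed potato-leaf: 1381 × 1/16 = 86.3125
χ² = Σ (O − E)² / E
  purple-stemmed cut-leaf: (787 − 776.8125)² / 776.8125 = 0.1336
  purple-stemmed potato-leaf: (251 − 258.9375)² / 258.9375 = 0.2433
  green-stemmed cut-leaf: (257 − 258.9375)² / 258.9375 = 0.0145
  green-stemmed potato-leaf: (86 − 86.3125)² / 86.3125 = 0.0011
χ² = 0.1336 + 0.2433 + 0.0145 + 0.0011 = 0.3925 ≈ 0.393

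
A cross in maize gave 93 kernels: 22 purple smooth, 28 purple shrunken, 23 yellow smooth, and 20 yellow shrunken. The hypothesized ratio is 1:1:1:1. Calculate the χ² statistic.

Under the 1:1:1:1 hypothesis (Σ ratio = 4, N = 93):
  purple smooth: 93 × 1/4 = 23.25
  purple shrunken: 93 × 1/4 = 23.25
  yellow smooth: 93 × 1/4 = 23.25
  yellow shrunken: 93 × 1/4 = 23.25
χ² = Σ (O − E)² / E
  purple smooth: (22 − 23.25)² / 23.25 = 0.0672
  purple shrunken: (28 − 23.25)² / 23.25 = 0.9704
  yellow smooth: (23 − 23.25)² / 23.25 = 0.0027
  yellow shrunken: (20 − 23.25)² / 23.25 = 0.4543
χ² = 0.0672 + 0.9704 + 0.0027 + 0.4543 = 1.4946 ≈ 1.495

1.495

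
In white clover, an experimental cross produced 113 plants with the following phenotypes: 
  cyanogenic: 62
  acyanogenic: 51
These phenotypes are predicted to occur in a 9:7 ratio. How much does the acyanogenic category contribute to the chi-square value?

0.049

Under the 9:7 hypothesis (Σ ratio = 16, N = 113):
  cyanogenic: 113 × 9/16 = 63.5625
  acyanogenic: 113 × 7/16 = 49.4375
Contribution of acyanogenic: (51 − 49.4375)² / 49.4375 = 0.0494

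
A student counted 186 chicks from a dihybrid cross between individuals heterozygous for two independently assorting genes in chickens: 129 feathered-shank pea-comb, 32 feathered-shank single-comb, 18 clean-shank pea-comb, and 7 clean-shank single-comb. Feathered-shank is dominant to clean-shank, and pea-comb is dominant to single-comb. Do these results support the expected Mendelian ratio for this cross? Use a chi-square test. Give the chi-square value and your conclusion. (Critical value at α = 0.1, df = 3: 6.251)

A dihybrid F₂ with independent assortment and complete dominance at both loci gives a 9:3:3:1 phenotypic ratio.
Under the 9:3:3:1 hypothesis (Σ ratio = 16, N = 186):
  feathered-shank pea-comb: 186 × 9/16 = 104.625
  feathered-shank single-comb: 186 × 3/16 = 34.875
  clean-shank pea-comb: 186 × 3/16 = 34.875
  clean-shank single-comb: 186 × 1/16 = 11.625
χ² = Σ (O − E)² / E
  feathered-shank pea-comb: (129 − 104.625)² / 104.625 = 5.6788
  feathered-shank single-comb: (32 − 34.875)² / 34.875 = 0.2370
  clean-shank pea-comb: (18 − 34.875)² / 34.875 = 8.1653
  clean-shank single-comb: (7 − 11.625)² / 11.625 = 1.8401
χ² = 5.6788 + 0.2370 + 8.1653 + 1.8401 = 15.9212 ≈ 15.921
Degrees of freedom = 4 − 1 = 3; critical value at α = 0.1 is 6.251.
Since 15.921 > 6.251, we reject the null hypothesis — the data do not fit the 9:3:3:1 ratio.

15.921; not consistent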